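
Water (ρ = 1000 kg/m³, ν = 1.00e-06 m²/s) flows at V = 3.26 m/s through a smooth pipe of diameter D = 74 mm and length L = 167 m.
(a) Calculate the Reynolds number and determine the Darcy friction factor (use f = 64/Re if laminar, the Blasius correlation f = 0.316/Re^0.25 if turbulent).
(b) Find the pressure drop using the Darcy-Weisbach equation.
(a) Re = V·D/ν = 3.26·0.074/1.00e-06 = 241240 → turbulent (Re > 4000); f = 0.316/Re^0.25 = 0.316/241240^0.25 = 0.014259 (Blasius is strictly valid for Re ≲ 1e5; used here as the smooth-pipe estimate the problem specifies)
(b) Darcy-Weisbach: ΔP = f·(L/D)·½ρV²/1000 = 0.014259·(167/0.074)·½·1000·3.26²/1000 = 171 kPa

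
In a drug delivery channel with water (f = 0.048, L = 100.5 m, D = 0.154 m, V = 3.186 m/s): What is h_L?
Formula: h_L = f \frac{L}{D} \frac{V^2}{2g}
h_L = 0.048·(100.5/0.154)·3.186²/(2·9.81) = 16.21 m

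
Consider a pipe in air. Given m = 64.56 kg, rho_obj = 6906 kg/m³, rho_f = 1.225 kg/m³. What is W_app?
Formula: W_{app} = mg\left(1 - \frac{\rho_f}{\rho_{obj}}\right)
W_app = 64.56·9.81·(1 − 1.225/6906) = 633.2 N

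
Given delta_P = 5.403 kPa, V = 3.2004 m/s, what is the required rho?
Formula: V = \sqrt{\frac{2 \Delta P}{\rho}}
Substituting knowns: 3.2004 = √(2·(5.403·1000)/rho)
Solving for rho: rho = 2·(5.403·1000)/3.2004² = 1055 kg/m³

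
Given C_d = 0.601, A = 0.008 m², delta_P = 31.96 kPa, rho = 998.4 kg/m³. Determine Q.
Formula: Q = C_d A \sqrt{\frac{2 \Delta P}{\rho}}
Q = 0.601·0.008·√(2·(31.96·1000)/998.4)·1000 = 38.47 L/s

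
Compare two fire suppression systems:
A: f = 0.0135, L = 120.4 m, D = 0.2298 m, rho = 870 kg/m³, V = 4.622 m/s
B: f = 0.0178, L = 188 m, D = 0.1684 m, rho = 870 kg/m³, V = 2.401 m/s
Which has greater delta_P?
delta_P(A) = 65.73 kPa, delta_P(B) = 49.83 kPa. Answer: A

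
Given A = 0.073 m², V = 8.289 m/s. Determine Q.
Formula: Q = A V
Q = 0.073·8.289·1000 = 605.1 L/s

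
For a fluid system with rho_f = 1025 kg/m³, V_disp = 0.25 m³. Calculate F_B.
Formula: F_B = \rho_f g V_{disp}
F_B = 1025·9.81·0.25 = 2514 N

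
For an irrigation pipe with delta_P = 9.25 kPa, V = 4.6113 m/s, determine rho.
Formula: V = \sqrt{\frac{2 \Delta P}{\rho}}
Substituting knowns: 4.6113 = √(2·(9.25·1000)/rho)
Solving for rho: rho = 2·(9.25·1000)/4.6113² = 870 kg/m³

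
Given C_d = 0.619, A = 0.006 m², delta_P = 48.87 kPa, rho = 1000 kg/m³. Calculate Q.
Formula: Q = C_d A \sqrt{\frac{2 \Delta P}{\rho}}
Q = 0.619·0.006·√(2·(48.87·1000)/1000)·1000 = 36.72 L/s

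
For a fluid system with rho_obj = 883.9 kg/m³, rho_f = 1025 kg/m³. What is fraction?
Formula: f_{sub} = \frac{\rho_{obj}}{\rho_f}
fraction = 883.9/1025 = 0.8623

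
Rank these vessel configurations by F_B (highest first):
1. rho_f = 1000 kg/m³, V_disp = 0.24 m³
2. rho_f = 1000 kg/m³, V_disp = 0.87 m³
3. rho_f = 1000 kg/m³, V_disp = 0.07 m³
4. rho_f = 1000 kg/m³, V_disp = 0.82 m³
Case 1: F_B = 2354 N
Case 2: F_B = 8535 N
Case 3: F_B = 686.7 N
Case 4: F_B = 8044 N
Ranking (highest first): 2, 4, 1, 3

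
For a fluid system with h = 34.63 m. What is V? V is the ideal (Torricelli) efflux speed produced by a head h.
Formula: V = \sqrt{2 g h}
V = √(2·9.81·34.63) = 26.07 m/s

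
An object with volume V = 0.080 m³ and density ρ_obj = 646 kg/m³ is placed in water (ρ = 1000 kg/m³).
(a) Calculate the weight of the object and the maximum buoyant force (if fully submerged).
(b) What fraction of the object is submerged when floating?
(a) W=rho_obj*g*V=646*9.81*0.080=507.0 N; F_B(max)=rho*g*V=1000*9.81*0.080=784.8 N
(b) Floating fraction=rho_obj/rho=646/1000=0.646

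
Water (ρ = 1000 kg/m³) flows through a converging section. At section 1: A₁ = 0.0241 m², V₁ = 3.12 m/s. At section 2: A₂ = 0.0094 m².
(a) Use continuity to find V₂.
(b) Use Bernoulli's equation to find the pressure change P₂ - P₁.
(a) Continuity: A₁V₁=A₂V₂ -> V₂=A₁V₁/A₂=0.0241*3.12/0.0094=8.00 m/s
(b) Bernoulli: P₂-P₁=0.5*rho*(V₁^2-V₂^2)/1000=0.5*1000*(3.12^2-8.00^2)/1000=-27.13 kPa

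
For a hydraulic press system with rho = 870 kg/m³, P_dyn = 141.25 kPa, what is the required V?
Formula: P_{dyn} = \frac{1}{2} \rho V^2
Substituting knowns: 141.25 = 0.5·870·V²/1000
Solving for V: V = √(2·(141.25·1000)/870) = 18.02 m/s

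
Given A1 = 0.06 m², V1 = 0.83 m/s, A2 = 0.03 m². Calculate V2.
Formula: V_2 = \frac{A_1 V_1}{A_2}
V2 = 0.06·0.83/0.03 = 1.66 m/s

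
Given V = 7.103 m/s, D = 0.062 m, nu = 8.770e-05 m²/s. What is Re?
Formula: Re = \frac{V D}{\nu}
Re = 7.103·0.062/8.770e-05 = 5022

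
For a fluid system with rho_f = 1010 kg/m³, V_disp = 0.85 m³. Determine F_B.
Formula: F_B = \rho_f g V_{disp}
F_B = 1010·9.81·0.85 = 8422 N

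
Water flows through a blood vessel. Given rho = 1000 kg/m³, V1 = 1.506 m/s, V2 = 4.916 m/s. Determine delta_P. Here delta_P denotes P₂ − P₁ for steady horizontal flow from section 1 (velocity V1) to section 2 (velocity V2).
Formula: \Delta P = \frac{1}{2} \rho (V_1^2 - V_2^2)
delta_P = 0.5·1000·(1.506² − 4.916²)/1000 = -10.95 kPa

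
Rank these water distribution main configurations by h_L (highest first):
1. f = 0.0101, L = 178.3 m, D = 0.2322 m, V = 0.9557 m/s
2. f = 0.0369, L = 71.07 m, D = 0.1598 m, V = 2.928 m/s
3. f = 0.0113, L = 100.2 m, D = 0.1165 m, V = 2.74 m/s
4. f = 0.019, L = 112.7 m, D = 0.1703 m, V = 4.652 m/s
Case 1: h_L = 0.361 m
Case 2: h_L = 7.171 m
Case 3: h_L = 3.719 m
Case 4: h_L = 13.87 m
Ranking (highest first): 4, 2, 3, 1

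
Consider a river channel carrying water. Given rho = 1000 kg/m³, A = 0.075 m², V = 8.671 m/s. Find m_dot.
Formula: \dot{m} = \rho A V
m_dot = 1000·0.075·8.671 = 650.3 kg/s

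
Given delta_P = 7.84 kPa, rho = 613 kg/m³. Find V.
Formula: V = \sqrt{\frac{2 \Delta P}{\rho}}
V = √(2·(7.84·1000)/613) = 5.058 m/s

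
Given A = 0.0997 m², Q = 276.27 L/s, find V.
Formula: Q = A V
Substituting knowns: 276.27 = 0.0997·V·1000
Solving for V: V = (276.27/1000)/0.0997 = 2.771 m/s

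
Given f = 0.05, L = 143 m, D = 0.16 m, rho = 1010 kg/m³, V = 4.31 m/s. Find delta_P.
Formula: \Delta P = f \frac{L}{D} \frac{\rho V^2}{2}
delta_P = 0.05·(143/0.16)·0.5·1010·4.31²/1000 = 419.2 kPa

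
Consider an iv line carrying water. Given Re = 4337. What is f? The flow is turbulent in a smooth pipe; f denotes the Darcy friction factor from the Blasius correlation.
Formula: f = \frac{0.316}{Re^{0.25}}
f = 0.316/4337^0.25 = 0.03894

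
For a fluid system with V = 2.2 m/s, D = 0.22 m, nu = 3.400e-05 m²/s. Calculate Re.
Formula: Re = \frac{V D}{\nu}
Re = 2.2·0.22/3.400e-05 = 14235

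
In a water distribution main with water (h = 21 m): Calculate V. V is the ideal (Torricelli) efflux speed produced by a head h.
Formula: V = \sqrt{2 g h}
V = √(2·9.81·21) = 20.3 m/s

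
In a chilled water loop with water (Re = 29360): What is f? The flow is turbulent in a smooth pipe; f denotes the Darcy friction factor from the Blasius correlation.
Formula: f = \frac{0.316}{Re^{0.25}}
f = 0.316/29360^0.25 = 0.02414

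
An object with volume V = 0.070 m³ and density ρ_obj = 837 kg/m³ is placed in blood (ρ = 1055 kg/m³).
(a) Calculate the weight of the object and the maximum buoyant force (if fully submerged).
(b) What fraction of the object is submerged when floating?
(a) W=rho_obj*g*V=837*9.81*0.070=574.8 N; F_B(max)=rho*g*V=1055*9.81*0.070=724.5 N
(b) Floating fraction=rho_obj/rho=837/1055=0.793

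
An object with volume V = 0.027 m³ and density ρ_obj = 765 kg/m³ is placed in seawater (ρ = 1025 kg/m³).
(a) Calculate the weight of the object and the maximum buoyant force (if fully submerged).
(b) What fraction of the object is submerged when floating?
(a) W=rho_obj*g*V=765*9.81*0.027=202.6 N; F_B(max)=rho*g*V=1025*9.81*0.027=271.5 N
(b) Floating fraction=rho_obj/rho=765/1025=0.746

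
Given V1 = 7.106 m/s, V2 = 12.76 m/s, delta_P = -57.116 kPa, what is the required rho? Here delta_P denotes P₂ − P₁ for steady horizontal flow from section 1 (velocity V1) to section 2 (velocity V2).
Formula: \Delta P = \frac{1}{2} \rho (V_1^2 - V_2^2)
Substituting knowns: -57.116 = 0.5·rho·(7.106² − 12.76²)/1000
Solving for rho: rho = 2·(-57.116·1000)/(7.106² − 12.76²) = 1017 kg/m³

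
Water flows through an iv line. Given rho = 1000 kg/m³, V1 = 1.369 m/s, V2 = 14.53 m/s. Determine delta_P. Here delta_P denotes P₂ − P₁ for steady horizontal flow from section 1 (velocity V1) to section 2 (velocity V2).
Formula: \Delta P = \frac{1}{2} \rho (V_1^2 - V_2^2)
delta_P = 0.5·1000·(1.369² − 14.53²)/1000 = -104.6 kPa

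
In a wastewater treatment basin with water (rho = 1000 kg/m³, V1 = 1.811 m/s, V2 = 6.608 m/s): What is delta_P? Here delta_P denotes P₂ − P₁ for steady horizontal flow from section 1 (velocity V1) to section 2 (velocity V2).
Formula: \Delta P = \frac{1}{2} \rho (V_1^2 - V_2^2)
delta_P = 0.5·1000·(1.811² − 6.608²)/1000 = -20.19 kPa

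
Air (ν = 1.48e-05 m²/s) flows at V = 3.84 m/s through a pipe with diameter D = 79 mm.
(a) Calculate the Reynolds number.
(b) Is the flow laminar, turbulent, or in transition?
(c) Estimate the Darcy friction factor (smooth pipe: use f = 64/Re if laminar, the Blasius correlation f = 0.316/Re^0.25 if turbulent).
(a) Re = V·D/ν = 3.84·0.079/1.48e-05 = 20497
(b) Flow regime: turbulent (Re > 4000)
(c) Friction factor: f = 0.316/Re^0.25 = 0.316/20497^0.25 = 0.02641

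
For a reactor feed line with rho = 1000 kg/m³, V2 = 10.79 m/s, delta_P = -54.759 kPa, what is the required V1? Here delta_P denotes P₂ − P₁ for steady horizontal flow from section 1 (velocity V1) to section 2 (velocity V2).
Formula: \Delta P = \frac{1}{2} \rho (V_1^2 - V_2^2)
Substituting knowns: -54.759 = 0.5·1000·(V1² − 10.79²)/1000
Solving for V1: V1 = √(10.79² + 2·(-54.759·1000)/1000) = 2.628 m/s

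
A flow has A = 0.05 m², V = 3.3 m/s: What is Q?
Formula: Q = A V
Q = 0.05·3.3·1000 = 165 L/s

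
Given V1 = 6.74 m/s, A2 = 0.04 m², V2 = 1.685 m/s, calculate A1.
Formula: V_2 = \frac{A_1 V_1}{A_2}
Substituting knowns: 1.685 = A1·6.74/0.04
Solving for A1: A1 = 1.685·0.04/6.74 = 0.01 m²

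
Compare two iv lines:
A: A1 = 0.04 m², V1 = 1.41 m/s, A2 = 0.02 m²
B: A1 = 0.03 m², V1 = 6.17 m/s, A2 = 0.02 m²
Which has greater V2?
V2(A) = 2.82 m/s, V2(B) = 9.255 m/s. Answer: B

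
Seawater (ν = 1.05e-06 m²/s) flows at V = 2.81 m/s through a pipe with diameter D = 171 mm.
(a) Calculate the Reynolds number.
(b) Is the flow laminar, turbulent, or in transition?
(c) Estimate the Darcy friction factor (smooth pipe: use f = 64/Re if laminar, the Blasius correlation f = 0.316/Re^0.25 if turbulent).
(a) Re = V·D/ν = 2.81·0.171/1.05e-06 = 457630
(b) Flow regime: turbulent (Re > 4000)
(c) Friction factor: f = 0.316/Re^0.25 = 0.316/457630^0.25 = 0.01215 (Blasius is strictly valid for Re ≲ 1e5; used here as the smooth-pipe estimate the problem specifies)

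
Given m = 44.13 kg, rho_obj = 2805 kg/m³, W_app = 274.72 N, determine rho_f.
Formula: W_{app} = mg\left(1 - \frac{\rho_f}{\rho_{obj}}\right)
Substituting knowns: 274.72 = 44.13·9.81·(1 − rho_f/2805)
Solving for rho_f: rho_f = 2805·(1 − 274.72/(44.13·9.81)) = 1025 kg/m³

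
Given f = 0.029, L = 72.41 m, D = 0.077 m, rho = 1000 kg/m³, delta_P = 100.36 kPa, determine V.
Formula: \Delta P = f \frac{L}{D} \frac{\rho V^2}{2}
Substituting knowns: 100.36 = 0.029·(72.41/0.077)·0.5·1000·V²/1000
Solving for V: V = √((100.36·1000)/(0.029·(72.41/0.077)·0.5·1000)) = 2.713 m/s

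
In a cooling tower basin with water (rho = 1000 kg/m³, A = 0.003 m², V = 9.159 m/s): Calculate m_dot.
Formula: \dot{m} = \rho A V
m_dot = 1000·0.003·9.159 = 27.48 kg/s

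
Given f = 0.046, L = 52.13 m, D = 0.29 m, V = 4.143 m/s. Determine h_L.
Formula: h_L = f \frac{L}{D} \frac{V^2}{2g}
h_L = 0.046·(52.13/0.29)·4.143²/(2·9.81) = 7.234 m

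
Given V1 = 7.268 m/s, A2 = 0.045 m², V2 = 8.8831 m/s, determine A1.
Formula: V_2 = \frac{A_1 V_1}{A_2}
Substituting knowns: 8.8831 = A1·7.268/0.045
Solving for A1: A1 = 8.8831·0.045/7.268 = 0.055 m²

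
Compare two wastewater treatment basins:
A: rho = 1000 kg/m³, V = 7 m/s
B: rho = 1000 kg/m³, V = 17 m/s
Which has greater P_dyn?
P_dyn(A) = 24.5 kPa, P_dyn(B) = 144.5 kPa. Answer: B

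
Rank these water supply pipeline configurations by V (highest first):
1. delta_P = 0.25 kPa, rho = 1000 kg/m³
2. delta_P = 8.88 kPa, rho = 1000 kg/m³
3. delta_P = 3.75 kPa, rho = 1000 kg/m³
Case 1: V = 0.7071 m/s
Case 2: V = 4.214 m/s
Case 3: V = 2.739 m/s
Ranking (highest first): 2, 3, 1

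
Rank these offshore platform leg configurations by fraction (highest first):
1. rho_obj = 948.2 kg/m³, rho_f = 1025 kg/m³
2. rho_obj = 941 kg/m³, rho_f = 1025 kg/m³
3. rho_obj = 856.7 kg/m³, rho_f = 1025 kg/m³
Case 1: fraction = 0.9251
Case 2: fraction = 0.918
Case 3: fraction = 0.8358
Ranking (highest first): 1, 2, 3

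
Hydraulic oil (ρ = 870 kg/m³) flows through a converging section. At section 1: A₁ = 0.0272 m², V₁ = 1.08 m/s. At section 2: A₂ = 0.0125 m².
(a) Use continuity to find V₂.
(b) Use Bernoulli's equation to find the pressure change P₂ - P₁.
(a) Continuity: A₁V₁=A₂V₂ -> V₂=A₁V₁/A₂=0.0272*1.08/0.0125=2.35 m/s
(b) Bernoulli: P₂-P₁=0.5*rho*(V₁^2-V₂^2)/1000=0.5*870*(1.08^2-2.35^2)/1000=-1.895 kPa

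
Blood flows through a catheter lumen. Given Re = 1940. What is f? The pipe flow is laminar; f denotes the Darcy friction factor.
Formula: f = \frac{64}{Re}
f = 64/1940 = 0.03299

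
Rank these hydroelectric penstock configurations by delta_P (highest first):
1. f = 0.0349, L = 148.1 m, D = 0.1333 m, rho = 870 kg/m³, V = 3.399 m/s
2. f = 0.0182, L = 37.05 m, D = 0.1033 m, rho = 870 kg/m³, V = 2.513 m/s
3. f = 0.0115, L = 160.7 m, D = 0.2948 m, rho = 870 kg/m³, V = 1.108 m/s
Case 1: delta_P = 194.9 kPa
Case 2: delta_P = 17.93 kPa
Case 3: delta_P = 3.348 kPa
Ranking (highest first): 1, 2, 3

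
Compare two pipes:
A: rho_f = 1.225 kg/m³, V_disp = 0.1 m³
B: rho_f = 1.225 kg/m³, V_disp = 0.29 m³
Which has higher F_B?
F_B(A) = 1.202 N, F_B(B) = 3.485 N. Answer: B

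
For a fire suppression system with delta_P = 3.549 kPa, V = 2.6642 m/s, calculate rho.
Formula: V = \sqrt{\frac{2 \Delta P}{\rho}}
Substituting knowns: 2.6642 = √(2·(3.549·1000)/rho)
Solving for rho: rho = 2·(3.549·1000)/2.6642² = 1000 kg/m³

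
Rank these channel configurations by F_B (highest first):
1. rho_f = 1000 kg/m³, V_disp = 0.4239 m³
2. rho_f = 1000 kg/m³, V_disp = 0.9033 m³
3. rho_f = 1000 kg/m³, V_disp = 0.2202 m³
Case 1: F_B = 4158 N
Case 2: F_B = 8861 N
Case 3: F_B = 2160 N
Ranking (highest first): 2, 1, 3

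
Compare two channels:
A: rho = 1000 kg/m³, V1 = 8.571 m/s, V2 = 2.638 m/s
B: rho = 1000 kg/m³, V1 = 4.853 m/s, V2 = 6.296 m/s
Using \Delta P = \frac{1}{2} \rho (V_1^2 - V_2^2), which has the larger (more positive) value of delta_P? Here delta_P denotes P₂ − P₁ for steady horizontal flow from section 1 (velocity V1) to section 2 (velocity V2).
delta_P(A) = 33.25 kPa, delta_P(B) = -8.044 kPa. Answer: A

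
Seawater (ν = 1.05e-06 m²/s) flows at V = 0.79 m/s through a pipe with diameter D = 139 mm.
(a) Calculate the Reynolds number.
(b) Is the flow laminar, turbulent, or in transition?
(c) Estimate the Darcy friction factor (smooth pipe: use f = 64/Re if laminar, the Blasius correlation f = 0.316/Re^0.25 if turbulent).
(a) Re = V·D/ν = 0.79·0.139/1.05e-06 = 104580
(b) Flow regime: turbulent (Re > 4000)
(c) Friction factor: f = 0.316/Re^0.25 = 0.316/104580^0.25 = 0.01757 (Blasius is strictly valid for Re ≲ 1e5; used here as the smooth-pipe estimate the problem specifies)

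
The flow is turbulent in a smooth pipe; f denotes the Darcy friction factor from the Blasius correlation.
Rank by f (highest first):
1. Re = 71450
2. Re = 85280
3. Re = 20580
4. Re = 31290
Case 1: f = 0.01933
Case 2: f = 0.01849
Case 3: f = 0.02638
Case 4: f = 0.02376
Ranking (highest first): 3, 4, 1, 2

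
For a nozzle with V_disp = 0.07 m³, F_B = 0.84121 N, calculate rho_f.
Formula: F_B = \rho_f g V_{disp}
Substituting knowns: 0.84121 = rho_f·9.81·0.07
Solving for rho_f: rho_f = 0.84121/(9.81·0.07) = 1.225 kg/m³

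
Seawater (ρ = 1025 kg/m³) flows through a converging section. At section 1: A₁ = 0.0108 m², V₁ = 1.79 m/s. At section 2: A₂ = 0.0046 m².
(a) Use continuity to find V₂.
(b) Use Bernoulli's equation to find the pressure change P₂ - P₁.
(a) Continuity: A₁V₁=A₂V₂ -> V₂=A₁V₁/A₂=0.0108*1.79/0.0046=4.20 m/s
(b) Bernoulli: P₂-P₁=0.5*rho*(V₁^2-V₂^2)/1000=0.5*1025*(1.79^2-4.20^2)/1000=-7.398 kPa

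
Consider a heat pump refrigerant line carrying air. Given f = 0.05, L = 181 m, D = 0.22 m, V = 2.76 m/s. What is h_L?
Formula: h_L = f \frac{L}{D} \frac{V^2}{2g}
h_L = 0.05·(181/0.22)·2.76²/(2·9.81) = 15.97 m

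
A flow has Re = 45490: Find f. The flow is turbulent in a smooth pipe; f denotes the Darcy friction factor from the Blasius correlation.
Formula: f = \frac{0.316}{Re^{0.25}}
f = 0.316/45490^0.25 = 0.02164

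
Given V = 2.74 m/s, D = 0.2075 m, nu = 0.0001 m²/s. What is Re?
Formula: Re = \frac{V D}{\nu}
Re = 2.74·0.2075/0.0001 = 5686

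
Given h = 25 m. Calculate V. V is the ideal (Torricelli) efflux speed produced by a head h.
Formula: V = \sqrt{2 g h}
V = √(2·9.81·25) = 22.15 m/s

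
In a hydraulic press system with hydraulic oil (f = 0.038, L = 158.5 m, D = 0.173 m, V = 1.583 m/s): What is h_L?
Formula: h_L = f \frac{L}{D} \frac{V^2}{2g}
h_L = 0.038·(158.5/0.173)·1.583²/(2·9.81) = 4.447 m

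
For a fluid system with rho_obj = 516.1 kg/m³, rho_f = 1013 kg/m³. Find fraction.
Formula: f_{sub} = \frac{\rho_{obj}}{\rho_f}
fraction = 516.1/1013 = 0.5095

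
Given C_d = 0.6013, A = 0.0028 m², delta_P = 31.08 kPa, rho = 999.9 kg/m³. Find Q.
Formula: Q = C_d A \sqrt{\frac{2 \Delta P}{\rho}}
Q = 0.6013·0.0028·√(2·(31.08·1000)/999.9)·1000 = 13.27 L/s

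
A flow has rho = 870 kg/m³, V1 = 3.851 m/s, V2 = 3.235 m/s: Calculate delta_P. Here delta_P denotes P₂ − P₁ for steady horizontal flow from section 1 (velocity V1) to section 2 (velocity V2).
Formula: \Delta P = \frac{1}{2} \rho (V_1^2 - V_2^2)
delta_P = 0.5·870·(3.851² − 3.235²)/1000 = 1.899 kPa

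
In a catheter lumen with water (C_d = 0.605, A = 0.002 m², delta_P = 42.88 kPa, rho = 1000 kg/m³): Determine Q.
Formula: Q = C_d A \sqrt{\frac{2 \Delta P}{\rho}}
Q = 0.605·0.002·√(2·(42.88·1000)/1000)·1000 = 11.21 L/s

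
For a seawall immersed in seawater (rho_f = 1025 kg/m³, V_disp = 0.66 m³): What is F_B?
Formula: F_B = \rho_f g V_{disp}
F_B = 1025·9.81·0.66 = 6636 N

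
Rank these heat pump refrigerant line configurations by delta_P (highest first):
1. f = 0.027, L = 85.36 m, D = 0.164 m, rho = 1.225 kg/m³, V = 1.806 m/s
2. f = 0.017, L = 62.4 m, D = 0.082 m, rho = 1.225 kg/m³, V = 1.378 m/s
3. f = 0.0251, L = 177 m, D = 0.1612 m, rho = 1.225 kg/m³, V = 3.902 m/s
Case 1: delta_P = 0.02807 kPa
Case 2: delta_P = 0.01505 kPa
Case 3: delta_P = 0.257 kPa
Ranking (highest first): 3, 1, 2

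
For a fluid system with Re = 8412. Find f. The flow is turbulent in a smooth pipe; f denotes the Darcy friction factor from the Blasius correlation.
Formula: f = \frac{0.316}{Re^{0.25}}
f = 0.316/8412^0.25 = 0.033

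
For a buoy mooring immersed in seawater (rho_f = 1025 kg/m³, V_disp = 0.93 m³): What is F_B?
Formula: F_B = \rho_f g V_{disp}
F_B = 1025·9.81·0.93 = 9351 N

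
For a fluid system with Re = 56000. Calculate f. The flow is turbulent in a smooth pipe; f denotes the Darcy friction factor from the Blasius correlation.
Formula: f = \frac{0.316}{Re^{0.25}}
f = 0.316/56000^0.25 = 0.02054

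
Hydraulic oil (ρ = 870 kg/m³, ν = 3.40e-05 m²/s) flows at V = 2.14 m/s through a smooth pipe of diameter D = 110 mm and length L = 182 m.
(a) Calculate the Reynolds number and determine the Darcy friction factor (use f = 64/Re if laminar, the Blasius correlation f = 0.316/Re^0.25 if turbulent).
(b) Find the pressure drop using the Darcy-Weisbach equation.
(a) Re = V·D/ν = 2.14·0.11/3.40e-05 = 6923.5 → turbulent (Re > 4000); f = 0.316/Re^0.25 = 0.316/6923.5^0.25 = 0.034642
(b) Darcy-Weisbach: ΔP = f·(L/D)·½ρV²/1000 = 0.034642·(182/0.110)·½·870·2.14²/1000 = 114.2 kPa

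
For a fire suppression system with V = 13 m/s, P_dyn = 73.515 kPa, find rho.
Formula: P_{dyn} = \frac{1}{2} \rho V^2
Substituting knowns: 73.515 = 0.5·rho·13²/1000
Solving for rho: rho = 2·(73.515·1000)/13² = 870 kg/m³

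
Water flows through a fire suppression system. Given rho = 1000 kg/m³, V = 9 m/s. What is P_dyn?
Formula: P_{dyn} = \frac{1}{2} \rho V^2
P_dyn = 0.5·1000·9²/1000 = 40.5 kPa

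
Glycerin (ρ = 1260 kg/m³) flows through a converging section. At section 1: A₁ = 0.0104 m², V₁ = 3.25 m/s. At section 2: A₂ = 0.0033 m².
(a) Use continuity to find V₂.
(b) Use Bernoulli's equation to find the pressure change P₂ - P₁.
(a) Continuity: A₁V₁=A₂V₂ -> V₂=A₁V₁/A₂=0.0104*3.25/0.0033=10.24 m/s
(b) Bernoulli: P₂-P₁=0.5*rho*(V₁^2-V₂^2)/1000=0.5*1260*(3.25^2-10.24^2)/1000=-59.41 kPa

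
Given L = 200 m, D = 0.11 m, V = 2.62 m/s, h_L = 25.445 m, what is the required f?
Formula: h_L = f \frac{L}{D} \frac{V^2}{2g}
Substituting knowns: 25.445 = f·(200/0.11)·2.62²/(2·9.81)
Solving for f: f = 25.445·2·9.81/((200/0.11)·2.62²) = 0.04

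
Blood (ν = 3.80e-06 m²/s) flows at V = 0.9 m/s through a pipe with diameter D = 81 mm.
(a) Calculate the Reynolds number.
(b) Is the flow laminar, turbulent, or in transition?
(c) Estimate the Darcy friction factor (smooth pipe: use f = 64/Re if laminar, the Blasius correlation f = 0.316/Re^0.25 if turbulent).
(a) Re = V·D/ν = 0.9·0.081/3.80e-06 = 19184
(b) Flow regime: turbulent (Re > 4000)
(c) Friction factor: f = 0.316/Re^0.25 = 0.316/19184^0.25 = 0.02685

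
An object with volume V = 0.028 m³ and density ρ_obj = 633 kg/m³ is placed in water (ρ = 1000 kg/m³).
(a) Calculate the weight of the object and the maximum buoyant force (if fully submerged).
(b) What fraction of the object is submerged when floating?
(a) W=rho_obj*g*V=633*9.81*0.028=173.9 N; F_B(max)=rho*g*V=1000*9.81*0.028=274.7 N
(b) Floating fraction=rho_obj/rho=633/1000=0.633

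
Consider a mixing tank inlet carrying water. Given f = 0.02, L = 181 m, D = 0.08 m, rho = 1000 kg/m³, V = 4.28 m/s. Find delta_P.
Formula: \Delta P = f \frac{L}{D} \frac{\rho V^2}{2}
delta_P = 0.02·(181/0.08)·0.5·1000·4.28²/1000 = 414.5 kPa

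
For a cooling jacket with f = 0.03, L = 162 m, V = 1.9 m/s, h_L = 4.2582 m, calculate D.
Formula: h_L = f \frac{L}{D} \frac{V^2}{2g}
Substituting knowns: 4.2582 = 0.03·(162/D)·1.9²/(2·9.81)
Solving for D: D = 0.03·162·1.9²/(2·9.81·4.2582) = 0.21 m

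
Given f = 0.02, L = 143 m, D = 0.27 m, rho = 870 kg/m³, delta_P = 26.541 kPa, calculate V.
Formula: \Delta P = f \frac{L}{D} \frac{\rho V^2}{2}
Substituting knowns: 26.541 = 0.02·(143/0.27)·0.5·870·V²/1000
Solving for V: V = √((26.541·1000)/(0.02·(143/0.27)·0.5·870)) = 2.4 m/s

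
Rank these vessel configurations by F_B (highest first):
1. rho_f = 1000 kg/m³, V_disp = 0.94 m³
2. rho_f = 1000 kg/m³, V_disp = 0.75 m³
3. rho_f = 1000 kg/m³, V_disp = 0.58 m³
Case 1: F_B = 9221 N
Case 2: F_B = 7358 N
Case 3: F_B = 5690 N
Ranking (highest first): 1, 2, 3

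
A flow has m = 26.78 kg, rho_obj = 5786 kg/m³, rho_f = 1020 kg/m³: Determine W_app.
Formula: W_{app} = mg\left(1 - \frac{\rho_f}{\rho_{obj}}\right)
W_app = 26.78·9.81·(1 − 1020/5786) = 216.4 N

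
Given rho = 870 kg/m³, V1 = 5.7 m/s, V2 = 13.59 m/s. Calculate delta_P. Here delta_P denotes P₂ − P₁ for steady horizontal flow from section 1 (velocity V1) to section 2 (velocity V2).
Formula: \Delta P = \frac{1}{2} \rho (V_1^2 - V_2^2)
delta_P = 0.5·870·(5.7² − 13.59²)/1000 = -66.21 kPa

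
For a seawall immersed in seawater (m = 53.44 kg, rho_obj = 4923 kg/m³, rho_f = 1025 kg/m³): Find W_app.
Formula: W_{app} = mg\left(1 - \frac{\rho_f}{\rho_{obj}}\right)
W_app = 53.44·9.81·(1 − 1025/4923) = 415.1 N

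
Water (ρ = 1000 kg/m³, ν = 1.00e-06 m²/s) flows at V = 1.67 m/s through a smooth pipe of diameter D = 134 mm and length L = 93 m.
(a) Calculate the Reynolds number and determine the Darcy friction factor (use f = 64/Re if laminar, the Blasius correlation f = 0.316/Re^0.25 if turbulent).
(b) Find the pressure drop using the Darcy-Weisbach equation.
(a) Re = V·D/ν = 1.67·0.134/1.00e-06 = 223780 → turbulent (Re > 4000); f = 0.316/Re^0.25 = 0.316/223780^0.25 = 0.014529 (Blasius is strictly valid for Re ≲ 1e5; used here as the smooth-pipe estimate the problem specifies)
(b) Darcy-Weisbach: ΔP = f·(L/D)·½ρV²/1000 = 0.014529·(93/0.134)·½·1000·1.67²/1000 = 14.06 kPa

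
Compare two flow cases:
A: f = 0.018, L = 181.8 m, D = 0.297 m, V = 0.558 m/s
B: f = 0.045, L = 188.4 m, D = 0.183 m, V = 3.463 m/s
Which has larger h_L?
h_L(A) = 0.1749 m, h_L(B) = 28.32 m. Answer: B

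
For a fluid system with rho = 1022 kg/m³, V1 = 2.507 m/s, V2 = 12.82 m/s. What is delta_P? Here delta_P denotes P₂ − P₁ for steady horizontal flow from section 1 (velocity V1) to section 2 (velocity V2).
Formula: \Delta P = \frac{1}{2} \rho (V_1^2 - V_2^2)
delta_P = 0.5·1022·(2.507² − 12.82²)/1000 = -80.77 kPa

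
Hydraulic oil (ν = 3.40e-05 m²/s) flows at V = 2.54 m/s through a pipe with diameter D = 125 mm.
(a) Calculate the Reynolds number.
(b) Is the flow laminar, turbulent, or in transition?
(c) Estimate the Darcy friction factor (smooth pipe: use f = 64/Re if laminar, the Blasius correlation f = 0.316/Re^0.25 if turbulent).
(a) Re = V·D/ν = 2.54·0.125/3.40e-05 = 9338.2
(b) Flow regime: turbulent (Re > 4000)
(c) Friction factor: f = 0.316/Re^0.25 = 0.316/9338.2^0.25 = 0.03215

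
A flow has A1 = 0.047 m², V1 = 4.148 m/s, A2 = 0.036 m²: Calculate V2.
Formula: V_2 = \frac{A_1 V_1}{A_2}
V2 = 0.047·4.148/0.036 = 5.415 m/s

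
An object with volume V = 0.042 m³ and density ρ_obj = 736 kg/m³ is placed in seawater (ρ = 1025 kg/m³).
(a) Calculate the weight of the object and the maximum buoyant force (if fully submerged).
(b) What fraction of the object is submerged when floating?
(a) W=rho_obj*g*V=736*9.81*0.042=303.2 N; F_B(max)=rho*g*V=1025*9.81*0.042=422.3 N
(b) Floating fraction=rho_obj/rho=736/1025=0.718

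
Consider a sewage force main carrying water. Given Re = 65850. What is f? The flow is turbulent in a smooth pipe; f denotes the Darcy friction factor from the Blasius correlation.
Formula: f = \frac{0.316}{Re^{0.25}}
f = 0.316/65850^0.25 = 0.01973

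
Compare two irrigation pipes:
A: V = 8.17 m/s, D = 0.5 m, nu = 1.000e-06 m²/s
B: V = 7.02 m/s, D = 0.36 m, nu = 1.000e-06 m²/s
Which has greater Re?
Re(A) = 4.085e+06, Re(B) = 2.527e+06. Answer: A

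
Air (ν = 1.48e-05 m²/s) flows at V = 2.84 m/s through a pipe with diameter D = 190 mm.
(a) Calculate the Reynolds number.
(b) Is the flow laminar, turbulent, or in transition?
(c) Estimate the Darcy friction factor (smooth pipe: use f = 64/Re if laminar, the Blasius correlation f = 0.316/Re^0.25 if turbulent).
(a) Re = V·D/ν = 2.84·0.19/1.48e-05 = 36459
(b) Flow regime: turbulent (Re > 4000)
(c) Friction factor: f = 0.316/Re^0.25 = 0.316/36459^0.25 = 0.02287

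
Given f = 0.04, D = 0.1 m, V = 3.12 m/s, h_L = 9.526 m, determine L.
Formula: h_L = f \frac{L}{D} \frac{V^2}{2g}
Substituting knowns: 9.526 = 0.04·(L/0.1)·3.12²/(2·9.81)
Solving for L: L = 9.526·2·9.81·0.1/(0.04·3.12²) = 48 m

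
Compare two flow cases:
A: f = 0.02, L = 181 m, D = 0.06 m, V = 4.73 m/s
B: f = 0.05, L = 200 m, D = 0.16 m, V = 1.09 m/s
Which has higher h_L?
h_L(A) = 68.8 m, h_L(B) = 3.785 m. Answer: A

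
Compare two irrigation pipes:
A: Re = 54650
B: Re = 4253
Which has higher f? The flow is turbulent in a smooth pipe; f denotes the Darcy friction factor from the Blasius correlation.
f(A) = 0.02067, f(B) = 0.03913. Answer: B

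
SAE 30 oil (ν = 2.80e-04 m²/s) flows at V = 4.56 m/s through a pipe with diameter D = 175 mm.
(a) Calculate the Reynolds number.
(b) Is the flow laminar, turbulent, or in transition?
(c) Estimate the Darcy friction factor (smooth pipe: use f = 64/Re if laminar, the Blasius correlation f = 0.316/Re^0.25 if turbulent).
(a) Re = V·D/ν = 4.56·0.175/2.80e-04 = 2850
(b) Flow regime: transition (2300 ≤ Re ≤ 4000)
(c) Friction factor: f ≈ 0.04 (transitional regime, no simple correlation)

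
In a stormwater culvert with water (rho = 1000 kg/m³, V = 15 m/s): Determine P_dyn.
Formula: P_{dyn} = \frac{1}{2} \rho V^2
P_dyn = 0.5·1000·15²/1000 = 112.5 kPa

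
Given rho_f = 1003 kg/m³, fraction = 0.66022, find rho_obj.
Formula: f_{sub} = \frac{\rho_{obj}}{\rho_f}
Substituting knowns: 0.66022 = rho_obj/1003
Solving for rho_obj: rho_obj = 0.66022·1003 = 662.2 kg/m³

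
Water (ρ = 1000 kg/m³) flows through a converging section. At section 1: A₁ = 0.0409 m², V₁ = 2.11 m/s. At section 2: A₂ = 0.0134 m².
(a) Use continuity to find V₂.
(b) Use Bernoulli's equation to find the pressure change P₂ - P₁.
(a) Continuity: A₁V₁=A₂V₂ -> V₂=A₁V₁/A₂=0.0409*2.11/0.0134=6.44 m/s
(b) Bernoulli: P₂-P₁=0.5*rho*(V₁^2-V₂^2)/1000=0.5*1000*(2.11^2-6.44^2)/1000=-18.51 kPa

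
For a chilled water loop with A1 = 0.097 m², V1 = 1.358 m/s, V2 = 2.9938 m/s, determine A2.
Formula: V_2 = \frac{A_1 V_1}{A_2}
Substituting knowns: 2.9938 = 0.097·1.358/A2
Solving for A2: A2 = 0.097·1.358/2.9938 = 0.044 m²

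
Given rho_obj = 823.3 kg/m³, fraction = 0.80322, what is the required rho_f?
Formula: f_{sub} = \frac{\rho_{obj}}{\rho_f}
Substituting knowns: 0.80322 = 823.3/rho_f
Solving for rho_f: rho_f = 823.3/0.80322 = 1025 kg/m³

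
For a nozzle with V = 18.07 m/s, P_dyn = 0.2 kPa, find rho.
Formula: P_{dyn} = \frac{1}{2} \rho V^2
Substituting knowns: 0.2 = 0.5·rho·18.07²/1000
Solving for rho: rho = 2·(0.2·1000)/18.07² = 1.225 kg/m³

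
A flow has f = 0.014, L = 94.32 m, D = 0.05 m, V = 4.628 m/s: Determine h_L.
Formula: h_L = f \frac{L}{D} \frac{V^2}{2g}
h_L = 0.014·(94.32/0.05)·4.628²/(2·9.81) = 28.83 m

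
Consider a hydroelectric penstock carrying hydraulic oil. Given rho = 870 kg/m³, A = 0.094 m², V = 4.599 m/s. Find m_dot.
Formula: \dot{m} = \rho A V
m_dot = 870·0.094·4.599 = 376.1 kg/s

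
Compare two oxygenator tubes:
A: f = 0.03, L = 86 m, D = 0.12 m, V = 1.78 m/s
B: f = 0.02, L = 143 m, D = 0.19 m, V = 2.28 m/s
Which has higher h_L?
h_L(A) = 3.472 m, h_L(B) = 3.988 m. Answer: B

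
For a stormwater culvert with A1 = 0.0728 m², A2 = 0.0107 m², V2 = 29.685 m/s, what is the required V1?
Formula: V_2 = \frac{A_1 V_1}{A_2}
Substituting knowns: 29.685 = 0.0728·V1/0.0107
Solving for V1: V1 = 29.685·0.0107/0.0728 = 4.363 m/s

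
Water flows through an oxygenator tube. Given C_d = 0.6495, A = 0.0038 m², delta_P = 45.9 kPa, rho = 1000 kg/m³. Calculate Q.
Formula: Q = C_d A \sqrt{\frac{2 \Delta P}{\rho}}
Q = 0.6495·0.0038·√(2·(45.9·1000)/1000)·1000 = 23.65 L/s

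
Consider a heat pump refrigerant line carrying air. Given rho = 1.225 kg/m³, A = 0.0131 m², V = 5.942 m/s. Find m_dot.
Formula: \dot{m} = \rho A V
m_dot = 1.225·0.0131·5.942 = 0.09535 kg/s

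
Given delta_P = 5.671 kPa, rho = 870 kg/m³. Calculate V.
Formula: V = \sqrt{\frac{2 \Delta P}{\rho}}
V = √(2·(5.671·1000)/870) = 3.611 m/s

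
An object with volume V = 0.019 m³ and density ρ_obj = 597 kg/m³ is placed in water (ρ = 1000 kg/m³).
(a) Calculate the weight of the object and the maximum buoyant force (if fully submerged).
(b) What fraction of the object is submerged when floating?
(a) W=rho_obj*g*V=597*9.81*0.019=111.3 N; F_B(max)=rho*g*V=1000*9.81*0.019=186.4 N
(b) Floating fraction=rho_obj/rho=597/1000=0.597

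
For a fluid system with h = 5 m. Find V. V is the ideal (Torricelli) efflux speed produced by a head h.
Formula: V = \sqrt{2 g h}
V = √(2·9.81·5) = 9.905 m/s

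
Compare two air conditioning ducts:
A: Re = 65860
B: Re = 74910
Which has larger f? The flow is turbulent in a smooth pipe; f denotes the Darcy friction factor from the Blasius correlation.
f(A) = 0.01973, f(B) = 0.0191. Answer: A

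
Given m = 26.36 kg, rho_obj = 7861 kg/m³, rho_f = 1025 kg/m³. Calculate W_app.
Formula: W_{app} = mg\left(1 - \frac{\rho_f}{\rho_{obj}}\right)
W_app = 26.36·9.81·(1 − 1025/7861) = 224.9 N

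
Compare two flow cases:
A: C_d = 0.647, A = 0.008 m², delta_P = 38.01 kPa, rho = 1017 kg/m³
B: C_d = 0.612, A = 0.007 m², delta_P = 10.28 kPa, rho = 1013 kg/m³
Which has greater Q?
Q(A) = 44.75 L/s, Q(B) = 19.3 L/s. Answer: A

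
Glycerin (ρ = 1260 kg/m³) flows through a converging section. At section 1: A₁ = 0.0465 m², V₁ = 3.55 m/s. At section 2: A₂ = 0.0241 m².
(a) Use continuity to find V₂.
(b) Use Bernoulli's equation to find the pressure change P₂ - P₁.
(a) Continuity: A₁V₁=A₂V₂ -> V₂=A₁V₁/A₂=0.0465*3.55/0.0241=6.85 m/s
(b) Bernoulli: P₂-P₁=0.5*rho*(V₁^2-V₂^2)/1000=0.5*1260*(3.55^2-6.85^2)/1000=-21.62 kPa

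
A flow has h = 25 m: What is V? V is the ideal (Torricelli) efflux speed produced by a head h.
Formula: V = \sqrt{2 g h}
V = √(2·9.81·25) = 22.15 m/s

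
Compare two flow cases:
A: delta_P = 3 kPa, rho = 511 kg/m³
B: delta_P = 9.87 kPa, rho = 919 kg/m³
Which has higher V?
V(A) = 3.427 m/s, V(B) = 4.635 m/s. Answer: B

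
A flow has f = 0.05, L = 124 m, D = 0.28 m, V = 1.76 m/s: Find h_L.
Formula: h_L = f \frac{L}{D} \frac{V^2}{2g}
h_L = 0.05·(124/0.28)·1.76²/(2·9.81) = 3.496 m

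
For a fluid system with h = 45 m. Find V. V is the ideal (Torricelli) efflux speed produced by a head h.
Formula: V = \sqrt{2 g h}
V = √(2·9.81·45) = 29.71 m/s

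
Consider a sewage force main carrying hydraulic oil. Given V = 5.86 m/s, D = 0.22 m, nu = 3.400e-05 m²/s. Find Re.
Formula: Re = \frac{V D}{\nu}
Re = 5.86·0.22/3.400e-05 = 37918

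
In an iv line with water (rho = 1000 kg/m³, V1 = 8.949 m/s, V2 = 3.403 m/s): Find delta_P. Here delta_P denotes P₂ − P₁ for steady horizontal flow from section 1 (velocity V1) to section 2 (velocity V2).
Formula: \Delta P = \frac{1}{2} \rho (V_1^2 - V_2^2)
delta_P = 0.5·1000·(8.949² − 3.403²)/1000 = 34.25 kPa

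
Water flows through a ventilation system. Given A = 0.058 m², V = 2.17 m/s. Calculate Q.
Formula: Q = A V
Q = 0.058·2.17·1000 = 125.9 L/s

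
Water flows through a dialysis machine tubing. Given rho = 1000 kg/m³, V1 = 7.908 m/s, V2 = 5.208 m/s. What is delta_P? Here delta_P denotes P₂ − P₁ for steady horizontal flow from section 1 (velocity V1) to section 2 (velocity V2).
Formula: \Delta P = \frac{1}{2} \rho (V_1^2 - V_2^2)
delta_P = 0.5·1000·(7.908² − 5.208²)/1000 = 17.71 kPa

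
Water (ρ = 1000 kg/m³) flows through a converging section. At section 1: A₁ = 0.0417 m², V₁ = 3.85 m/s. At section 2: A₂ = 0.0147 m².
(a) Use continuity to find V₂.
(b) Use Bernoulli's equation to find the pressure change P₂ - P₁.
(a) Continuity: A₁V₁=A₂V₂ -> V₂=A₁V₁/A₂=0.0417*3.85/0.0147=10.92 m/s
(b) Bernoulli: P₂-P₁=0.5*rho*(V₁^2-V₂^2)/1000=0.5*1000*(3.85^2-10.92^2)/1000=-52.21 kPa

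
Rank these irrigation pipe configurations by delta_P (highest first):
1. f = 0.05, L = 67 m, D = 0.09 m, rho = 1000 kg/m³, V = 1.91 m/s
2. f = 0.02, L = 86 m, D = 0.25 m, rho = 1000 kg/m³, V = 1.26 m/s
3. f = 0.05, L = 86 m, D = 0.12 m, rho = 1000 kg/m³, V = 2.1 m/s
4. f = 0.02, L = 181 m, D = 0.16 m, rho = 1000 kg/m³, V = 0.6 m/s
Case 1: delta_P = 67.9 kPa
Case 2: delta_P = 5.461 kPa
Case 3: delta_P = 79.01 kPa
Case 4: delta_P = 4.072 kPa
Ranking (highest first): 3, 1, 2, 4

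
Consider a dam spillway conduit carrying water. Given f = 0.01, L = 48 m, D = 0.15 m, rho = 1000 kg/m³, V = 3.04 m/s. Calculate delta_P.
Formula: \Delta P = f \frac{L}{D} \frac{\rho V^2}{2}
delta_P = 0.01·(48/0.15)·0.5·1000·3.04²/1000 = 14.79 kPa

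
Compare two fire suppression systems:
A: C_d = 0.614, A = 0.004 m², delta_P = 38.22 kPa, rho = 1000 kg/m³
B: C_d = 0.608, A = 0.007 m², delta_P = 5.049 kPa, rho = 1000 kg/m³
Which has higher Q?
Q(A) = 21.47 L/s, Q(B) = 13.52 L/s. Answer: A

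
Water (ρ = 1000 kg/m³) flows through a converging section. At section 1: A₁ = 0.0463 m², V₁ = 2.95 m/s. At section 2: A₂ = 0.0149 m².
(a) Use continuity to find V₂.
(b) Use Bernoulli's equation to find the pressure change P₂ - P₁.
(a) Continuity: A₁V₁=A₂V₂ -> V₂=A₁V₁/A₂=0.0463*2.95/0.0149=9.17 m/s
(b) Bernoulli: P₂-P₁=0.5*rho*(V₁^2-V₂^2)/1000=0.5*1000*(2.95^2-9.17^2)/1000=-37.69 kPa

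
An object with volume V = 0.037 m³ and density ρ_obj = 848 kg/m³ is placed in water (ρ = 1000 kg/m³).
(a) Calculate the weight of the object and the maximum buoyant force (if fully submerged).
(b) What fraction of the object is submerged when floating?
(a) W=rho_obj*g*V=848*9.81*0.037=307.8 N; F_B(max)=rho*g*V=1000*9.81*0.037=363.0 N
(b) Floating fraction=rho_obj/rho=848/1000=0.848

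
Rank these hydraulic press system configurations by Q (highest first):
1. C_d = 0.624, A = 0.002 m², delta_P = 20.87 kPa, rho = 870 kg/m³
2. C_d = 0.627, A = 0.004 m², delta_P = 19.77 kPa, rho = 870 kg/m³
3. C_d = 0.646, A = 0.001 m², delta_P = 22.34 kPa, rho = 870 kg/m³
Case 1: Q = 8.644 L/s
Case 2: Q = 16.91 L/s
Case 3: Q = 4.629 L/s
Ranking (highest first): 2, 1, 3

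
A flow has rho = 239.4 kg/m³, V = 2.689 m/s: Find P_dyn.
Formula: P_{dyn} = \frac{1}{2} \rho V^2
P_dyn = 0.5·239.4·2.689²/1000 = 0.8655 kPa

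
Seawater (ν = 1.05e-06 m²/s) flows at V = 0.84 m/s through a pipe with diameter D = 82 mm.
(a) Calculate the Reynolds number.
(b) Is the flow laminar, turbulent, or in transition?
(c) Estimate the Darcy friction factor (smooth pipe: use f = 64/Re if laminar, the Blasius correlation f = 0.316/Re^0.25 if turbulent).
(a) Re = V·D/ν = 0.84·0.082/1.05e-06 = 65600
(b) Flow regime: turbulent (Re > 4000)
(c) Friction factor: f = 0.316/Re^0.25 = 0.316/65600^0.25 = 0.01975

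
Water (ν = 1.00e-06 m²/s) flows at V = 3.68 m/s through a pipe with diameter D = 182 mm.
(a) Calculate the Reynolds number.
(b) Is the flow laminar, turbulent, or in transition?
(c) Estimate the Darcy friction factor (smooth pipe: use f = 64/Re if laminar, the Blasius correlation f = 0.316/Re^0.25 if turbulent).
(a) Re = V·D/ν = 3.68·0.182/1.00e-06 = 669760
(b) Flow regime: turbulent (Re > 4000)
(c) Friction factor: f = 0.316/Re^0.25 = 0.316/669760^0.25 = 0.01105 (Blasius is strictly valid for Re ≲ 1e5; used here as the smooth-pipe estimate the problem specifies)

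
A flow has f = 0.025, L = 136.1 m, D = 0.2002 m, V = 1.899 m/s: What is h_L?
Formula: h_L = f \frac{L}{D} \frac{V^2}{2g}
h_L = 0.025·(136.1/0.2002)·1.899²/(2·9.81) = 3.124 m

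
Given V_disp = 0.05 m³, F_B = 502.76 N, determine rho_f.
Formula: F_B = \rho_f g V_{disp}
Substituting knowns: 502.76 = rho_f·9.81·0.05
Solving for rho_f: rho_f = 502.76/(9.81·0.05) = 1025 kg/m³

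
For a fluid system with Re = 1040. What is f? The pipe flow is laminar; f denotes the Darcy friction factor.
Formula: f = \frac{64}{Re}
f = 64/1040 = 0.06154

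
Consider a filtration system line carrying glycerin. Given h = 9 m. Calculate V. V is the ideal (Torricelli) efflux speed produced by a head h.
Formula: V = \sqrt{2 g h}
V = √(2·9.81·9) = 13.29 m/s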